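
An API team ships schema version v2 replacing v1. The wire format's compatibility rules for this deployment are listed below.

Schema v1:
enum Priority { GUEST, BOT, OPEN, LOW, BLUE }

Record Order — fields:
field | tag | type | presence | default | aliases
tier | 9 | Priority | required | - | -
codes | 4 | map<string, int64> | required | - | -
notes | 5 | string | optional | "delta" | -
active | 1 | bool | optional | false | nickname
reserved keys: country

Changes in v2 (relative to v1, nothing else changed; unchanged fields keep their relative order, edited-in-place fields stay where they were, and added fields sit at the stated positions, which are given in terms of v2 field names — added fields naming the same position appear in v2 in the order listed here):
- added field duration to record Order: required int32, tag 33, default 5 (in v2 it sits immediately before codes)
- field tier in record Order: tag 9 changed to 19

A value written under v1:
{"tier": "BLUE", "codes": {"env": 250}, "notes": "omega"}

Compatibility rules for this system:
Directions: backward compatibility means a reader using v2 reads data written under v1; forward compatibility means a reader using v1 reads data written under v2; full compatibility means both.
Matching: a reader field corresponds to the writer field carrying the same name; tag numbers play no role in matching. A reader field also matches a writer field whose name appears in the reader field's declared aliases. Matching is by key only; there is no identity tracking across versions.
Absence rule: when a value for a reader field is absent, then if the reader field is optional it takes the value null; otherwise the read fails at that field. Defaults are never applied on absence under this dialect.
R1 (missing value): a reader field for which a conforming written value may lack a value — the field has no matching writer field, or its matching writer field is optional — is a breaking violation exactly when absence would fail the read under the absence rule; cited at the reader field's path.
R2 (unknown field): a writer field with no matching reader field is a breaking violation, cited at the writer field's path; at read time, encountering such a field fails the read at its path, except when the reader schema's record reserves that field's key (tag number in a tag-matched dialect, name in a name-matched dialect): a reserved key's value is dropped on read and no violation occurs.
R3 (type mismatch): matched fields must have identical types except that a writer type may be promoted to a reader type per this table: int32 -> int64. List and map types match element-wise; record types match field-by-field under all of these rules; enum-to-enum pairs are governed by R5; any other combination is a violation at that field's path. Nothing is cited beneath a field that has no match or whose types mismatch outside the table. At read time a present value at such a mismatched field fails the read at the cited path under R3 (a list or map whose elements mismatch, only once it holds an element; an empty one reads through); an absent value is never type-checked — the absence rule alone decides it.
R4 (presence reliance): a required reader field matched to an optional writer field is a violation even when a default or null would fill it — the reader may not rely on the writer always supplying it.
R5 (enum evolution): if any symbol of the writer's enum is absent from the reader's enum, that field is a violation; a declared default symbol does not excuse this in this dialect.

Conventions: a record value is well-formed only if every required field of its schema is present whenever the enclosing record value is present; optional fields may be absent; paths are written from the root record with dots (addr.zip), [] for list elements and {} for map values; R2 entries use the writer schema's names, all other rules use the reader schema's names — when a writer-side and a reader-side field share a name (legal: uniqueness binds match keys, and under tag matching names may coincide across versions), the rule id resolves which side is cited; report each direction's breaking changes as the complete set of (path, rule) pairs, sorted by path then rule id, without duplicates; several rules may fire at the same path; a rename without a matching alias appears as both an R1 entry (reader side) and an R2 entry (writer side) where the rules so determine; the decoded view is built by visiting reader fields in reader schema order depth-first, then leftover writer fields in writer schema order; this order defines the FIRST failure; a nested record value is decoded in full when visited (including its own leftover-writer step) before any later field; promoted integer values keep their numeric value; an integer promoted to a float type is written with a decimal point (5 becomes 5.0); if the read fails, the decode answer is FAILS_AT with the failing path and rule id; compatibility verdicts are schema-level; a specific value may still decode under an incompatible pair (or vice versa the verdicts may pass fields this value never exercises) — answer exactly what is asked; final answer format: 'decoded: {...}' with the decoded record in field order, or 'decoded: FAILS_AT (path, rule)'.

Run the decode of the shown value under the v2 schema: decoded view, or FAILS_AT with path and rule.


arrows below run writer -> reader for Order
decode (reader v2):
  tier := "BLUE"
  read fails at duration under R1 (no fill)
  => FAILS_AT (duration, R1)
diffs on Order not affecting the asked answer:
  field tier in record Order: tag 9 changed to 19 -> inert under this dialect — no rule fires on Order and the result does not move

decoded: FAILS_AT (duration, R1)


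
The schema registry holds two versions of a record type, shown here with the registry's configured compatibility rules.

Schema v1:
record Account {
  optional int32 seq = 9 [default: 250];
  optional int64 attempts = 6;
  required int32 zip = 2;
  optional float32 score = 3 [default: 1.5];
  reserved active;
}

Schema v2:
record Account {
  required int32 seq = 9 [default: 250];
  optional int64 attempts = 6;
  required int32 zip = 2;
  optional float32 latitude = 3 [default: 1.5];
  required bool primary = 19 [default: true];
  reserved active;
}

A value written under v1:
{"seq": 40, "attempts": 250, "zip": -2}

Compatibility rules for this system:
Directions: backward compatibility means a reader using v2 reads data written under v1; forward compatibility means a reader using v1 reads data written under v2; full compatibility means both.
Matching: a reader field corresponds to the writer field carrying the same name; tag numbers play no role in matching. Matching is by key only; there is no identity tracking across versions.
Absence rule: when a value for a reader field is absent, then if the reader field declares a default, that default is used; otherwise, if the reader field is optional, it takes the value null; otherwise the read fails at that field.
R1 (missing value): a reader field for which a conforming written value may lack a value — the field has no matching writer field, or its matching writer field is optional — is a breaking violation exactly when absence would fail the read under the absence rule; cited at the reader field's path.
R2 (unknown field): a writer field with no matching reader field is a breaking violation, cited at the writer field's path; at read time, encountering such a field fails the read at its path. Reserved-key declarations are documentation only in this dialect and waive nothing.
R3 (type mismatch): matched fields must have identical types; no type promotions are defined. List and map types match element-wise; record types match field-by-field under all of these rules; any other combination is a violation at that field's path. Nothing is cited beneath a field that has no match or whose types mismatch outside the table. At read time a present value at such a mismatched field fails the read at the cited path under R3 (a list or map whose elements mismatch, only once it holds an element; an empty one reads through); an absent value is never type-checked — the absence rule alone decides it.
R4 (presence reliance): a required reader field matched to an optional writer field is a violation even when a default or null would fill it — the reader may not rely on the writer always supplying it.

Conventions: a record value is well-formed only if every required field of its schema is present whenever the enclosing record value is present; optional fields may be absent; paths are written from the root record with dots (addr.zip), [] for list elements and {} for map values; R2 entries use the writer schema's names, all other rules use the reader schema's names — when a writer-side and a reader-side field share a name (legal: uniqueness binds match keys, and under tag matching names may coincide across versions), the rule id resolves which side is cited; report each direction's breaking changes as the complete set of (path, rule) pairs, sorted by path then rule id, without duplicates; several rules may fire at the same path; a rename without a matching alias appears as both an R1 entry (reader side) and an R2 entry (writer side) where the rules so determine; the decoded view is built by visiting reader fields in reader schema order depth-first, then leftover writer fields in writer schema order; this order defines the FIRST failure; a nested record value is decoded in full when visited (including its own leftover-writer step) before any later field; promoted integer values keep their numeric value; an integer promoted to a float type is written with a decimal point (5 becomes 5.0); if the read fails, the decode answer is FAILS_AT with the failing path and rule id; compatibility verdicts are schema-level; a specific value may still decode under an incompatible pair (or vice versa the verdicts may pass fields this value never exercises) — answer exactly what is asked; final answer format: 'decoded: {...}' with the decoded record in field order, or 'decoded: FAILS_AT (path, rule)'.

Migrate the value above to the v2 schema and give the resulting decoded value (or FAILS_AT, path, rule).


the writer's type comes first in each Account pair
decoding the Account value with the v2 reader:
  seq := 40
  attempts := 250
  zip := -2
  latitude := 1.5 (absent -> default)
  primary := true (absent -> default)
  => decoded: {"seq": 40, "attempts": 250, "zip": -2, "latitude": 1.5, "primary": true}
ruling out the remaining Account differences:
  field seq in record Account: optional changed to required -> shifts the Account verdicts, not this decode

decoded: {"seq": 40, "attempts": 250, "zip": -2, "latitude": 1.5, "primary": true}


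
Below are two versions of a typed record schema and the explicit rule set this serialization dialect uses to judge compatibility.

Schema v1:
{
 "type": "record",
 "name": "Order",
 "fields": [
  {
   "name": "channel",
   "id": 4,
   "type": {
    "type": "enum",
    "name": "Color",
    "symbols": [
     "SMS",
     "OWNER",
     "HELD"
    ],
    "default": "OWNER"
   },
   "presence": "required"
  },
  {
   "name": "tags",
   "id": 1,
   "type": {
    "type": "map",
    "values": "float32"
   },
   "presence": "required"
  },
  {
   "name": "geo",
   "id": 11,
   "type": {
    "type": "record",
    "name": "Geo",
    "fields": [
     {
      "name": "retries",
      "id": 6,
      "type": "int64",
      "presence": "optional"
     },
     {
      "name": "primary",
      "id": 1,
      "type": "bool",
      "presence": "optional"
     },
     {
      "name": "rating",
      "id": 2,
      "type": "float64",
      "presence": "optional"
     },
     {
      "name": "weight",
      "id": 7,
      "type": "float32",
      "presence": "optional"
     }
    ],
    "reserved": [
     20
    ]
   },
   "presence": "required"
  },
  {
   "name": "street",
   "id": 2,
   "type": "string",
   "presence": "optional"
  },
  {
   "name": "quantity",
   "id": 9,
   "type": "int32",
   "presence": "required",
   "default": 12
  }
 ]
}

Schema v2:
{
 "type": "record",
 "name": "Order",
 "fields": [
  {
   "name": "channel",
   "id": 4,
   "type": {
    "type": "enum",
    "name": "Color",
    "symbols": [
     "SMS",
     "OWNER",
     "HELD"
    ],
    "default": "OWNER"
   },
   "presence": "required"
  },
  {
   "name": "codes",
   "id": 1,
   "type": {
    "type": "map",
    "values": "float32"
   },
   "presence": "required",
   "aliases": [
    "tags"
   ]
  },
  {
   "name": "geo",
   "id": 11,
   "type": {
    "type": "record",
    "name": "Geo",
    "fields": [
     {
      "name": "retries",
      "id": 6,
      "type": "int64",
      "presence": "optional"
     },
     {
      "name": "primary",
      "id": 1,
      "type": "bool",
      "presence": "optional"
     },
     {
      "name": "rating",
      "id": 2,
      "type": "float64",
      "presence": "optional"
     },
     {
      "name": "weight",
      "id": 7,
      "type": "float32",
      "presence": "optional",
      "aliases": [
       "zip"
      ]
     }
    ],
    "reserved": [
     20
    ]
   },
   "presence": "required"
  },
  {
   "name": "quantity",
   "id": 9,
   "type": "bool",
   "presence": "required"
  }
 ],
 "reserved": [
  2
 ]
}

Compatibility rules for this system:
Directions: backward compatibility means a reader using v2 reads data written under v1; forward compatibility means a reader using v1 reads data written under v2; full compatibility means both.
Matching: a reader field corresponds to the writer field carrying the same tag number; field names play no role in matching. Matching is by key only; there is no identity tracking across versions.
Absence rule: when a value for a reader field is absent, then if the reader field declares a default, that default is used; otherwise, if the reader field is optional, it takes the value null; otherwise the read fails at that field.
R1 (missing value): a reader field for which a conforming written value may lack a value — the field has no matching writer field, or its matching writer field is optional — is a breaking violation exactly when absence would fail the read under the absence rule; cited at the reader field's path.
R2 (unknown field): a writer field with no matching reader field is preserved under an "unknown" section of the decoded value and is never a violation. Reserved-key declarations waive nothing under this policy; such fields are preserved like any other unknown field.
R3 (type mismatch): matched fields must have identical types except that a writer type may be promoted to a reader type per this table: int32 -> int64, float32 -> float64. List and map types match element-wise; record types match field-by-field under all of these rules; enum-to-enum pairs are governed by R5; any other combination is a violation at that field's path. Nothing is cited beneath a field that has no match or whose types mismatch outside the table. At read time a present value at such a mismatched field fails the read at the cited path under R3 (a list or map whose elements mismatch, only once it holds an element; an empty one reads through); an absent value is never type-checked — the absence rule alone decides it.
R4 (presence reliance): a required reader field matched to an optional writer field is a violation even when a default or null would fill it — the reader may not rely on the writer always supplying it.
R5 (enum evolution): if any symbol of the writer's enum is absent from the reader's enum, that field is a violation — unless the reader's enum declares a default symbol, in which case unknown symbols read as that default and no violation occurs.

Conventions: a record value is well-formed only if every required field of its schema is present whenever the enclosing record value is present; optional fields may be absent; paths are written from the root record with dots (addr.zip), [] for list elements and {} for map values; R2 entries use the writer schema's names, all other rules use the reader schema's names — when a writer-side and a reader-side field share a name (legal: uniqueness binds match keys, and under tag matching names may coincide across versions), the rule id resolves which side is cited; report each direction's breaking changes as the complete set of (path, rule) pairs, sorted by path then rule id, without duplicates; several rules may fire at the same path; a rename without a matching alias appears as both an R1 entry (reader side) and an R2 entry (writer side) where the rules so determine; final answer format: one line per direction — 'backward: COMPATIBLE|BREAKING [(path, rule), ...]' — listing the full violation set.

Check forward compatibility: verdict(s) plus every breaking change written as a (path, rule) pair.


forward: BREAKING [(quantity, R3)]

the writer's type comes first in each Order pair
checking forward for Order: reader v1 against writer v2:
  Color -> Color, writer required: channel aligns to channel
  map<string, float32> -> map<string, float32>, writer required: tags aligns to codes
  Geo -> Geo, writer required: geo aligns to geo
  no writer field matches reader street
  bool -> int32, writer required: quantity aligns to quantity
  int64 -> int64, writer optional: geo.retries aligns to geo.retries
  bool -> bool, writer optional: geo.primary aligns to geo.primary
  float64 -> float64, writer optional: geo.rating aligns to geo.rating
  float32 -> float32, writer optional: geo.weight aligns to geo.weight
  violation R3 at quantity
  => forward: BREAKING (1)
ruling out the remaining Order differences:
  removed field street from record Order (its key 2 joins the reserved list) -> fires no rule on Order, leaving the asked answer as it is
  renamed field tags to codes in record Order (alias tags declared on the renamed field) -> fires no rule on Order, leaving the asked answer as it is


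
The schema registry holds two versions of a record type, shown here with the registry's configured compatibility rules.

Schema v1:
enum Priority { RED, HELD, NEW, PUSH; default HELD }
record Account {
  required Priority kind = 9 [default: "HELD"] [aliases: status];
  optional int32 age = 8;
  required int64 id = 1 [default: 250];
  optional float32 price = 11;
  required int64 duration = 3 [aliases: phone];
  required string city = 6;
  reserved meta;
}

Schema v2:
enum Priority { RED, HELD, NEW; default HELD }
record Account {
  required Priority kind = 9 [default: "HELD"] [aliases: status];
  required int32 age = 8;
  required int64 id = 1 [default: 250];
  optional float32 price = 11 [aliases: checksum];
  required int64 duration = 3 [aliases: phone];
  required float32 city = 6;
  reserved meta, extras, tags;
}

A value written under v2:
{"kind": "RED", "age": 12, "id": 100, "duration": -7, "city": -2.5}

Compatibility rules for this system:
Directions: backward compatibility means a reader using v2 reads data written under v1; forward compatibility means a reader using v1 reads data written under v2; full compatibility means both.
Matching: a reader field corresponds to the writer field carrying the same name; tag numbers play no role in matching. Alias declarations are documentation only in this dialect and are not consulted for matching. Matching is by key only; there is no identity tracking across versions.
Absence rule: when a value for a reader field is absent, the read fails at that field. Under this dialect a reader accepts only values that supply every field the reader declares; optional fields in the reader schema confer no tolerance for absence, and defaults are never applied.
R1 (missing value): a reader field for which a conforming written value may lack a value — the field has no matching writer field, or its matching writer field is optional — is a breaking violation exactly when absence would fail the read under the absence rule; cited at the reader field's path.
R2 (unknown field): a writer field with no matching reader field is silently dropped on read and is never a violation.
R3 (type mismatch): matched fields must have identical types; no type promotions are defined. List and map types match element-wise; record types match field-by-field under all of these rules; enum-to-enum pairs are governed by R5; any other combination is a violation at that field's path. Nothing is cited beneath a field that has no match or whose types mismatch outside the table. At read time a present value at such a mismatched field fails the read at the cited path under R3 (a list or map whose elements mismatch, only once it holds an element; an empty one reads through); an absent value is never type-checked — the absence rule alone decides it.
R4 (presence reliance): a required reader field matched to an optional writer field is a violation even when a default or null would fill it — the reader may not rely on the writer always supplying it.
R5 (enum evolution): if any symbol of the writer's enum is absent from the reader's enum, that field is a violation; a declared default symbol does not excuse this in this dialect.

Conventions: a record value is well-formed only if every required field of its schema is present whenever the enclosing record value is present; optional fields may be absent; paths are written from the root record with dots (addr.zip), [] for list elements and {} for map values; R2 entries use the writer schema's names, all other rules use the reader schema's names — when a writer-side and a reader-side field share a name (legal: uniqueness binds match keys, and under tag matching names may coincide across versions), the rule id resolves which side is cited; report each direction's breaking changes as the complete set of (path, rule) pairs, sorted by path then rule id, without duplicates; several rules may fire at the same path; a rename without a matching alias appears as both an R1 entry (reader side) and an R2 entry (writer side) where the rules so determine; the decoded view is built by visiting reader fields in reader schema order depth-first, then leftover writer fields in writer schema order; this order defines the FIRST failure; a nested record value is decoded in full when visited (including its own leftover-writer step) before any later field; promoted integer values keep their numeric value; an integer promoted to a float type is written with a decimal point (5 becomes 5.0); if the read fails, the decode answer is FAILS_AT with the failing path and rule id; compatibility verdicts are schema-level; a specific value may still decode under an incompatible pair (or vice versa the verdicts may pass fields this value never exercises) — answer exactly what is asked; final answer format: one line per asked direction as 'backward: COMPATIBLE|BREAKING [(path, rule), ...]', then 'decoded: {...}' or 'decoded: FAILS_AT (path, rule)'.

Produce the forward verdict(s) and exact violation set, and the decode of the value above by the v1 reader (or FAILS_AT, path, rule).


in Account below, arrows point writer -> reader
forward on Account — v1 reading data written by v2:
  kind: Priority -> Priority, writer required; from kind
  age: int32 -> int32, writer required; from age
  id: int64 -> int64, writer required; from id
  price: float32 -> float32, writer optional; from price
  duration: int64 -> int64, writer required; from duration
  city: float32 -> string, writer required; from city
  rule R3 violated at city
  rule R1 violated at price
  => forward: BREAKING (2)
decoding the Account value with the v1 reader:
  kind := "RED"
  age := 12
  id := 100
  read fails at price under R1 (no fill)
  => FAILS_AT (price, R1)
the rest of the Account diff is inert for this question:
  enum Priority (field kind in record Account): symbol PUSH removed -> matters only for Account's backward compatibility — outside the asked direction

forward: BREAKING [(city, R3), (price, R1)]; decoded: FAILS_AT (price, R1)


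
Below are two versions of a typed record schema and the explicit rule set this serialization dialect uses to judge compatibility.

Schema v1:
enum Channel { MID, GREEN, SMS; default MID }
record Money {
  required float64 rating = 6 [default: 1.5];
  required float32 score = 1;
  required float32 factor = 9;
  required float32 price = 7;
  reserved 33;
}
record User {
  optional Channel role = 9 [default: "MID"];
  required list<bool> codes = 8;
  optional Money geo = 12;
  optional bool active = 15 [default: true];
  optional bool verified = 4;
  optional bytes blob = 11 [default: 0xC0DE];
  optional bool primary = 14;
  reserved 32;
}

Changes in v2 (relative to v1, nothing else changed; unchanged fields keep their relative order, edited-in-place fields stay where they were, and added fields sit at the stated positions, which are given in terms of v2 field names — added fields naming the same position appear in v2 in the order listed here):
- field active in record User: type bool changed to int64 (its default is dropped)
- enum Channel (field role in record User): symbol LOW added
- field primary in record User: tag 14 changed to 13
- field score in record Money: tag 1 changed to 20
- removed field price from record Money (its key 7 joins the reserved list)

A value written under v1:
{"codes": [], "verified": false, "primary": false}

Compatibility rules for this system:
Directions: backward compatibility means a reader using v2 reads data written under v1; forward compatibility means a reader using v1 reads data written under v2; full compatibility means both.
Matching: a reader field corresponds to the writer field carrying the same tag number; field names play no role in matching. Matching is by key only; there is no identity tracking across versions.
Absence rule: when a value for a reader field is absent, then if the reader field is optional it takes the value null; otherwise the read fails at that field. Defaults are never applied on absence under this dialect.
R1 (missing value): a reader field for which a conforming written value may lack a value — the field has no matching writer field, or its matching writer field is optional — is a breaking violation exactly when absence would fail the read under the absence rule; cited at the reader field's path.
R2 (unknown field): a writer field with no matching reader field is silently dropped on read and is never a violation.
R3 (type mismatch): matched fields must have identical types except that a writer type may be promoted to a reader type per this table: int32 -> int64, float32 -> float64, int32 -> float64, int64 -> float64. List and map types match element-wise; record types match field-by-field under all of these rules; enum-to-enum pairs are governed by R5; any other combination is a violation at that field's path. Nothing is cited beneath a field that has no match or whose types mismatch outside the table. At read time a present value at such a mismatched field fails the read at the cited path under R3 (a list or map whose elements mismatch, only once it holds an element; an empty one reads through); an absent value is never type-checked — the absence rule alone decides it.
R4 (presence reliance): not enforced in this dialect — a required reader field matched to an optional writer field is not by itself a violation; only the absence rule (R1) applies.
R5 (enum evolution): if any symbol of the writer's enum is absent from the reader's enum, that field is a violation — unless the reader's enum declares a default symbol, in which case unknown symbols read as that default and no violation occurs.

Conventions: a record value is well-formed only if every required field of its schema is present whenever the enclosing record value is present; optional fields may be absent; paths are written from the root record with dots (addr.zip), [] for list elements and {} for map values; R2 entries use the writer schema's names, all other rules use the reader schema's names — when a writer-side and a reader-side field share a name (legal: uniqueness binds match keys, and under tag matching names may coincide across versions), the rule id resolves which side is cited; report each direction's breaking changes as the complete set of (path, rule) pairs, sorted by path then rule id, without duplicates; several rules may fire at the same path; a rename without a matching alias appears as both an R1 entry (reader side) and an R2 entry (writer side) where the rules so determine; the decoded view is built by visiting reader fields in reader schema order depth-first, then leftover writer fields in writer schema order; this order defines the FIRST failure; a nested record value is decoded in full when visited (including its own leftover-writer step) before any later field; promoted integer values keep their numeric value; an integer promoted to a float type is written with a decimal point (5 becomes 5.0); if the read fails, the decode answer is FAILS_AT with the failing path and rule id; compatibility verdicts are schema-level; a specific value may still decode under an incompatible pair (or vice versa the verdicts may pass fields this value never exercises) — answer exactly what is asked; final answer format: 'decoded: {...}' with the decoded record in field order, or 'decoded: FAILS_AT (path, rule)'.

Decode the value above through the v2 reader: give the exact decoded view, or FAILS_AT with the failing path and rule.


decoded: {"role": null, "codes": [], "geo": null, "active": null, "verified": false, "blob": null, "primary": null}

the writer's type comes first in each User pair
decoding the User value with the v2 reader:
  role := null (absent, optional -> null)
  codes := []
  geo := null (absent, optional -> null)
  active := null (absent, optional -> null)
  verified := false
  blob := null (absent, optional -> null)
  primary := null (absent, optional -> null)
  writer primary: unknown -> dropped
  => decoded: {"role": null, "codes": [], "geo": null, "active": null, "verified": false, "blob": null, "primary": null}
remaining User differences; none change what is asked:
  field active in record User: type bool changed to int64 (its default is dropped) -> affects the rule determinations only; this particular User value decodes identically
  enum Channel (field role in record User): symbol LOW added -> inert under this dialect — no rule fires on User and the result does not move
  field score in record Money: tag 1 changed to 20 -> affects the rule determinations only; this particular User value decodes identically
  removed field price from record Money (its key 7 joins the reserved list) -> affects the rule determinations only; this particular User value decodes identically


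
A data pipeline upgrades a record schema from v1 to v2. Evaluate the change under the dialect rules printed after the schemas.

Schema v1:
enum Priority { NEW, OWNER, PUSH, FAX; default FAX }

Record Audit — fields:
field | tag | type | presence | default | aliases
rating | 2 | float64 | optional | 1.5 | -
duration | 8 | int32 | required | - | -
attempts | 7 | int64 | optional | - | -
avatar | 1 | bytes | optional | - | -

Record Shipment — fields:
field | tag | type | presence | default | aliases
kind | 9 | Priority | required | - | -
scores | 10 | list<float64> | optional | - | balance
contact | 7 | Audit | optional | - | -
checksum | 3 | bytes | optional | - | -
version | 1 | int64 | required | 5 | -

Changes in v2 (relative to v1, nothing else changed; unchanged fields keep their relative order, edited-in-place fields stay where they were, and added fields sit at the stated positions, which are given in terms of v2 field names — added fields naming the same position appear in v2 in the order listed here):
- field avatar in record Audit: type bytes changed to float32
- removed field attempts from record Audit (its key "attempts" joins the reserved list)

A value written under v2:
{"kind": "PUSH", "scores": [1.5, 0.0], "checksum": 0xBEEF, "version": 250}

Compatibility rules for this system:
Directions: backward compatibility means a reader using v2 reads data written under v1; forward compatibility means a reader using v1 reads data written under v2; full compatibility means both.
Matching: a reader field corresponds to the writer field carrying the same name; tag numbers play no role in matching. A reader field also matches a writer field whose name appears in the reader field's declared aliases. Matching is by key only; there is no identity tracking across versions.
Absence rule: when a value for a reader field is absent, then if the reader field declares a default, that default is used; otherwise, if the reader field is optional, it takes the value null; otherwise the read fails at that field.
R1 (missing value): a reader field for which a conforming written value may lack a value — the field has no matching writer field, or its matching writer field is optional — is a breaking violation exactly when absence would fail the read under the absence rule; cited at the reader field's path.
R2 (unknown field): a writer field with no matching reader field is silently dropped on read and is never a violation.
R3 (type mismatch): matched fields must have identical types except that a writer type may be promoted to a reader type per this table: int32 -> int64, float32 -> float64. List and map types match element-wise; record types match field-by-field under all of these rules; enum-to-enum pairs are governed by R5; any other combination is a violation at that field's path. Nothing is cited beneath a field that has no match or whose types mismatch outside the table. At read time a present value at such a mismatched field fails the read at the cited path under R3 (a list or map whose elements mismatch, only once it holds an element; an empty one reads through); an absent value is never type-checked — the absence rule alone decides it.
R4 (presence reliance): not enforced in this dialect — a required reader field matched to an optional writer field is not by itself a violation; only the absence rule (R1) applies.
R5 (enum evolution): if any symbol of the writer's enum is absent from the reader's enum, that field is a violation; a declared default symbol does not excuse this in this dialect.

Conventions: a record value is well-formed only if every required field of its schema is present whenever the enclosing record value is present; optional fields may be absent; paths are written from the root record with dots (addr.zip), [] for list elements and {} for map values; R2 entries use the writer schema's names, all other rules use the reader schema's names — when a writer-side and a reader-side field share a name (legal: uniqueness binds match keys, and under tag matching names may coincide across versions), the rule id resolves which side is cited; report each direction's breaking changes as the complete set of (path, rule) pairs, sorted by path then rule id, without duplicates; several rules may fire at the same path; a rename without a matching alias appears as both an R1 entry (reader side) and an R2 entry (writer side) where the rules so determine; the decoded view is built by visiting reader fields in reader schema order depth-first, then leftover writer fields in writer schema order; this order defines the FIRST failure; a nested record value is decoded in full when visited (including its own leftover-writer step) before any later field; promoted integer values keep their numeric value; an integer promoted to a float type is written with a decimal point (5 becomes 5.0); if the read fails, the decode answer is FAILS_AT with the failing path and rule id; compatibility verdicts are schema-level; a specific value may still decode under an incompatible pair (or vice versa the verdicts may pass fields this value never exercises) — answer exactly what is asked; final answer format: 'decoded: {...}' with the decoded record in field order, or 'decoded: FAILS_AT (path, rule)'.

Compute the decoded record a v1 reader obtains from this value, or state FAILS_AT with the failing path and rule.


each type pair in Shipment: writer, then reader
decoding the Shipment value with the v1 reader:
  kind := "PUSH"
  scores := [1.5, 0.0]
  contact := null (not supplied -> null)
  checksum := 0xBEEF
  version := 250
  => decoded: {"kind": "PUSH", "scores": [1.5, 0.0], "contact": null, "checksum": 0xBEEF, "version": 250}
diffs on Shipment not affecting the asked answer:
  field avatar in record Audit: type bytes changed to float32 -> changes Shipment's schema-level verdicts only — the decode of this value is the same
  removed field attempts from record Audit (its key "attempts" joins the reserved list) -> triggers nothing under the printed rules; the Shipment answer is the same either way

decoded: {"kind": "PUSH", "scores": [1.5, 0.0], "contact": null, "checksum": 0xBEEF, "version": 250}


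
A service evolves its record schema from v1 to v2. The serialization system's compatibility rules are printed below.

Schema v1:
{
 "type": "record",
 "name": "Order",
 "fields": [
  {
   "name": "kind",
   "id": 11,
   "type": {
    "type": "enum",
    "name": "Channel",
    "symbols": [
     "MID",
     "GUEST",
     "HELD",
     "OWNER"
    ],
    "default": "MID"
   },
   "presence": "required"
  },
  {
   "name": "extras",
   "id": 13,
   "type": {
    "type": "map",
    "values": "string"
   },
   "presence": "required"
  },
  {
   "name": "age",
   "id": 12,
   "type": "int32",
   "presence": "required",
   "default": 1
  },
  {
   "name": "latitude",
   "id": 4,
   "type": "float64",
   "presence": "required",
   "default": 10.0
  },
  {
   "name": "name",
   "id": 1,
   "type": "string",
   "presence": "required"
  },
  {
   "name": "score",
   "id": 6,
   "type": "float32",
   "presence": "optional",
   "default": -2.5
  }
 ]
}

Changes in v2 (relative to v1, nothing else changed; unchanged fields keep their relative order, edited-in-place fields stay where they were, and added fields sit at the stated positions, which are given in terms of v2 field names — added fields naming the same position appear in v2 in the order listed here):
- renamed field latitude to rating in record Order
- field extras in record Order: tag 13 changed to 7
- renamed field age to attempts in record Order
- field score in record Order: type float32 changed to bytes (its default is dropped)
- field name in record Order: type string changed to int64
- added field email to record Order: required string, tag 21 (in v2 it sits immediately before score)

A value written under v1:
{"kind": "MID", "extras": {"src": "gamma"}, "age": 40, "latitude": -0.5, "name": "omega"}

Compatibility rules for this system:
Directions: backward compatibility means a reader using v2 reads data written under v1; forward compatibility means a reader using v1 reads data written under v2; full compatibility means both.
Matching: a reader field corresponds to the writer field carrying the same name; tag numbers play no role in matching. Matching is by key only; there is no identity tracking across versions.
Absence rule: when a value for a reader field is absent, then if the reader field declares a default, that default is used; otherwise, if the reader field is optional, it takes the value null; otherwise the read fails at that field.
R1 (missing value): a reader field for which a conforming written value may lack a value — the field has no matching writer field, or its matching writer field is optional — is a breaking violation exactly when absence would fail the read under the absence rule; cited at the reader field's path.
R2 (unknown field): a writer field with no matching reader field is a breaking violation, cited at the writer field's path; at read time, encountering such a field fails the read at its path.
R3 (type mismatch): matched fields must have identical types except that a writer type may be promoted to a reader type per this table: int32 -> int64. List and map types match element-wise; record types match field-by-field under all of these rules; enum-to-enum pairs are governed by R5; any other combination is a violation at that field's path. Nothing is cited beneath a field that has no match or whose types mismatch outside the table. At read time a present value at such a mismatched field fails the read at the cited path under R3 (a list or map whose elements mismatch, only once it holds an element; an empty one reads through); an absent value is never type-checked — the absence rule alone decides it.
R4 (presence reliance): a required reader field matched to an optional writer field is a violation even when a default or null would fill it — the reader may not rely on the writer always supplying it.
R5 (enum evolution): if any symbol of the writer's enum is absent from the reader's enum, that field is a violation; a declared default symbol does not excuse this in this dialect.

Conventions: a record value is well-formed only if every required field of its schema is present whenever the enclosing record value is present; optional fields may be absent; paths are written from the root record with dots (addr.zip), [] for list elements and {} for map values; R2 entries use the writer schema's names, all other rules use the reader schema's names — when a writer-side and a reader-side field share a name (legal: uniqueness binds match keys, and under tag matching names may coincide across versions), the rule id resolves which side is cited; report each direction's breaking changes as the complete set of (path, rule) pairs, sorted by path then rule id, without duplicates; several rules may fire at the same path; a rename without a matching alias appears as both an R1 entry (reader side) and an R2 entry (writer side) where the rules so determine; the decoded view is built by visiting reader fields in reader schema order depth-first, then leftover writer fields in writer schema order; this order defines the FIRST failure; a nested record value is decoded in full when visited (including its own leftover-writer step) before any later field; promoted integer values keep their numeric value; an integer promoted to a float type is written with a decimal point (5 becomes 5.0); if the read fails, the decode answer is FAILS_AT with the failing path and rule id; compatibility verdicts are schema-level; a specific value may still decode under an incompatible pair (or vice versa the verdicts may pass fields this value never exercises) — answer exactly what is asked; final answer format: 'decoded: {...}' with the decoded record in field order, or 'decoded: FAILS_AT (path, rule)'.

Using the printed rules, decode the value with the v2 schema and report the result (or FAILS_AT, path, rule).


decoded: FAILS_AT (name, R3)

arrows below run writer -> reader for Order
decoding the Order value with the v2 reader:
  kind := "MID"
  extras := {"src": "gamma"}
  attempts := 1 (no value, default fills)
  rating := 10.0 (no value, default fills)
  read fails at name under R3
  => FAILS_AT (name, R3)
remaining Order differences; none change what is asked:
  renamed field latitude to rating in record Order -> shifts the Order verdicts, not this decode
  field extras in record Order: tag 13 changed to 7 -> no rule fires on it and the decoded Order view is identical with or without it
  renamed field age to attempts in record Order -> shifts the Order verdicts, not this decode
  field score in record Order: type float32 changed to bytes (its default is dropped) -> shifts the Order verdicts, not this decode
  added field email to record Order: required string, tag 21 (in v2 it sits immediately before score) -> shifts the Order verdicts, not this decode
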